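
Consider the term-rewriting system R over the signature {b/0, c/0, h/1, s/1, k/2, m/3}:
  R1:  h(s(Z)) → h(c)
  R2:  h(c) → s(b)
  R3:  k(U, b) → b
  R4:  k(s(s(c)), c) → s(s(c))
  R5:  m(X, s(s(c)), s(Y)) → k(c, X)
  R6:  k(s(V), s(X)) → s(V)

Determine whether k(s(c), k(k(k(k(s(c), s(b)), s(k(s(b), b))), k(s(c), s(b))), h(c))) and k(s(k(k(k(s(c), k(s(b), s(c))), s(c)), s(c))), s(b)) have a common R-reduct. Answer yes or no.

Reduce t₁ = k(s(c), k(k(k(k(s(c), s(b)), s(k(s(b), b))), k(s(c), s(b))), h(c))):
1. k(s(c), k(k(k(k(s(c), s(b)), s(k(s(b), b))), k(s(c), s(b))), h(c)))  →  k(s(c), k(k(k(s(c), s(k(s(b), b))), k(s(c), s(b))), h(c)))   [R6 at 2.1.1.1]
2. k(s(c), k(k(k(s(c), s(k(s(b), b))), k(s(c), s(b))), h(c)))  →  k(s(c), k(k(s(c), k(s(c), s(b))), h(c)))   [R6 at 2.1.1]
3. k(s(c), k(k(s(c), k(s(c), s(b))), h(c)))  →  k(s(c), k(k(s(c), s(c)), h(c)))   [R6 at 2.1.2]
4. k(s(c), k(k(s(c), s(c)), h(c)))  →  k(s(c), k(s(c), h(c)))   [R6 at 2.1]
5. k(s(c), k(s(c), h(c)))  →  k(s(c), k(s(c), s(b)))   [R2 at 2.2]
6. k(s(c), k(s(c), s(b)))  →  k(s(c), s(c))   [R6 at 2]
7. k(s(c), s(c))  →  s(c)   [R6 at ε]

Reduce t₂ = k(s(k(k(k(s(c), k(s(b), s(c))), s(c)), s(c))), s(b)):
1. k(s(k(k(k(s(c), k(s(b), s(c))), s(c)), s(c))), s(b))  →  s(k(k(k(s(c), k(s(b), s(c))), s(c)), s(c)))   [R6 at ε]
2. s(k(k(k(s(c), k(s(b), s(c))), s(c)), s(c)))  →  s(k(k(k(s(c), s(b)), s(c)), s(c)))   [R6 at 1.1.1.2]
3. s(k(k(k(s(c), s(b)), s(c)), s(c)))  →  s(k(k(s(c), s(c)), s(c)))   [R6 at 1.1.1]
4. s(k(k(s(c), s(c)), s(c)))  →  s(k(s(c), s(c)))   [R6 at 1.1]
5. s(k(s(c), s(c)))  →  s(s(c))   [R6 at 1]

no — NF(t₁) = s(c), NF(t₂) = s(s(c))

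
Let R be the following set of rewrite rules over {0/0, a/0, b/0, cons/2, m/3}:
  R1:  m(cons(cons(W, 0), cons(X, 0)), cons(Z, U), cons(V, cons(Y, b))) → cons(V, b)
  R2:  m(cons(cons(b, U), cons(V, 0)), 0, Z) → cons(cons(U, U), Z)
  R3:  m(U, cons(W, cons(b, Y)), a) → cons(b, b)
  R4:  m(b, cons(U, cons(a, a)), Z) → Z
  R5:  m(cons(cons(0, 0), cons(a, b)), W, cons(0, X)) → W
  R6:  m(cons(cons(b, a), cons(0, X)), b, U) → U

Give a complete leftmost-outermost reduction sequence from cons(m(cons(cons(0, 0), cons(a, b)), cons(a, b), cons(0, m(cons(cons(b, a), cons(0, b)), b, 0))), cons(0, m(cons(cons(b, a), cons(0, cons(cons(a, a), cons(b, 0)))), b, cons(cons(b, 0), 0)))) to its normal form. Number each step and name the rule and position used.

1. cons(m(cons(cons(0, 0), cons(a, b)), cons(a, b), cons(0, m(cons(cons(b, a), cons(0, b)), b, 0))), cons(0, m(cons(cons(b, a), cons(0, cons(cons(a, a), cons(b, 0)))), b, cons(cons(b, 0), 0))))  →  cons(cons(a, b), cons(0, m(cons(cons(b, a), cons(0, cons(cons(a, a), cons(b, 0)))), b, cons(cons(b, 0), 0))))   [R5 at 1]
2. cons(cons(a, b), cons(0, m(cons(cons(b, a), cons(0, cons(cons(a, a), cons(b, 0)))), b, cons(cons(b, 0), 0))))  →  cons(cons(a, b), cons(0, cons(cons(b, 0), 0)))   [R6 at 2.2]

cons(cons(a, b), cons(0, cons(cons(b, 0), 0)))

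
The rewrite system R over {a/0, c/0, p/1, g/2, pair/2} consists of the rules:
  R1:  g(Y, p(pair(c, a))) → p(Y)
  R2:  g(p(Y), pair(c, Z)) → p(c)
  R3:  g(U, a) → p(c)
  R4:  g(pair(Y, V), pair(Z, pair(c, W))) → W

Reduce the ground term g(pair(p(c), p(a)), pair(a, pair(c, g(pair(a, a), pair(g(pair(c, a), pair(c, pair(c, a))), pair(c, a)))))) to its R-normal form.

a

1. g(pair(p(c), p(a)), pair(a, pair(c, g(pair(a, a), pair(g(pair(c, a), pair(c, pair(c, a))), pair(c, a))))))  →  g(pair(a, a), pair(g(pair(c, a), pair(c, pair(c, a))), pair(c, a)))   [R4 at ε]
2. g(pair(a, a), pair(g(pair(c, a), pair(c, pair(c, a))), pair(c, a)))  →  a   [R4 at ε]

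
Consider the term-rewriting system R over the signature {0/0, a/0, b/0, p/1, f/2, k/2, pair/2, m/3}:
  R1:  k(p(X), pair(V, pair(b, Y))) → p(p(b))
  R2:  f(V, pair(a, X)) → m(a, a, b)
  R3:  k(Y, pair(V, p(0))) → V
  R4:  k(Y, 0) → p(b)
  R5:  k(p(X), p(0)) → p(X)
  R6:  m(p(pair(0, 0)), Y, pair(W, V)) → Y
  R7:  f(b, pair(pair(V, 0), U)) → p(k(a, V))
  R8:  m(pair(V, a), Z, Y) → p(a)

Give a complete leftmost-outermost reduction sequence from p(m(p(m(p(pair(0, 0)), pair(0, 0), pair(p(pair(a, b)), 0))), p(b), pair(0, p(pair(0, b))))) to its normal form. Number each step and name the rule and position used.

1. p(m(p(m(p(pair(0, 0)), pair(0, 0), pair(p(pair(a, b)), 0))), p(b), pair(0, p(pair(0, b)))))  →  p(m(p(pair(0, 0)), p(b), pair(0, p(pair(0, b)))))   [R6 at 1.1.1]
2. p(m(p(pair(0, 0)), p(b), pair(0, p(pair(0, b)))))  →  p(p(b))   [R6 at 1]

p(p(b))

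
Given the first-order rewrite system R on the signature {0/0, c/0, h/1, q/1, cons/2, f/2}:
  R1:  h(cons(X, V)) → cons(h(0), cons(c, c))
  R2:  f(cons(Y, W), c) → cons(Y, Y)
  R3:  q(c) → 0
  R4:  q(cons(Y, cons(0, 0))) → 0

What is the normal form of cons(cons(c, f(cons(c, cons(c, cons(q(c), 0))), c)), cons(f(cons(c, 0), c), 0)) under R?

cons(cons(c, cons(c, c)), cons(cons(c, c), 0))

1. cons(cons(c, f(cons(c, cons(c, cons(q(c), 0))), c)), cons(f(cons(c, 0), c), 0))  →  cons(cons(c, cons(c, c)), cons(f(cons(c, 0), c), 0))   [R2 at 1.2]
2. cons(cons(c, cons(c, c)), cons(f(cons(c, 0), c), 0))  →  cons(cons(c, cons(c, c)), cons(cons(c, c), 0))   [R2 at 2.1]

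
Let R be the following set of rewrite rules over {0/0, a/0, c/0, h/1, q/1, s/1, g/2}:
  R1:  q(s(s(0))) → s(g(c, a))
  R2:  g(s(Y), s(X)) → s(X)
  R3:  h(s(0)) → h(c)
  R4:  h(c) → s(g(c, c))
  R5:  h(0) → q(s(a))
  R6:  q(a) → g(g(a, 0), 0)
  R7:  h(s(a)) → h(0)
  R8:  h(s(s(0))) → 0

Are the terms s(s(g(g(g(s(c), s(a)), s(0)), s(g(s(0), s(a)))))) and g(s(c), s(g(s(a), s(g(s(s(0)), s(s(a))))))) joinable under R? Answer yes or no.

Reduce t₁ = s(s(g(g(g(s(c), s(a)), s(0)), s(g(s(0), s(a)))))):
1. s(s(g(g(g(s(c), s(a)), s(0)), s(g(s(0), s(a))))))  →  s(s(g(g(s(a), s(0)), s(g(s(0), s(a))))))   [R2 at 1.1.1.1]
2. s(s(g(g(s(a), s(0)), s(g(s(0), s(a))))))  →  s(s(g(s(0), s(g(s(0), s(a))))))   [R2 at 1.1.1]
3. s(s(g(s(0), s(g(s(0), s(a))))))  →  s(s(s(g(s(0), s(a)))))   [R2 at 1.1]
4. s(s(s(g(s(0), s(a)))))  →  s(s(s(s(a))))   [R2 at 1.1.1]

Reduce t₂ = g(s(c), s(g(s(a), s(g(s(s(0)), s(s(a))))))):
1. g(s(c), s(g(s(a), s(g(s(s(0)), s(s(a)))))))  →  s(g(s(a), s(g(s(s(0)), s(s(a))))))   [R2 at ε]
2. s(g(s(a), s(g(s(s(0)), s(s(a))))))  →  s(s(g(s(s(0)), s(s(a)))))   [R2 at 1]
3. s(s(g(s(s(0)), s(s(a)))))  →  s(s(s(s(a))))   [R2 at 1.1]

yes — NF(t₁) = s(s(s(s(a)))), NF(t₂) = s(s(s(s(a))))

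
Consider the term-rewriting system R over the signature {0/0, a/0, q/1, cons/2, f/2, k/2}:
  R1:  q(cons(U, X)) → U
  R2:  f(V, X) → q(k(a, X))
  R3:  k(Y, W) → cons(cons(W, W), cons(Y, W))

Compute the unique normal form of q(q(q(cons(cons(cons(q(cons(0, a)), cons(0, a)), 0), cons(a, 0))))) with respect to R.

0

1. q(q(q(cons(cons(cons(q(cons(0, a)), cons(0, a)), 0), cons(a, 0)))))  →  q(q(cons(cons(q(cons(0, a)), cons(0, a)), 0)))   [R1 at 1.1]
2. q(q(cons(cons(q(cons(0, a)), cons(0, a)), 0)))  →  q(cons(q(cons(0, a)), cons(0, a)))   [R1 at 1]
3. q(cons(q(cons(0, a)), cons(0, a)))  →  q(cons(0, a))   [R1 at ε]
4. q(cons(0, a))  →  0   [R1 at ε]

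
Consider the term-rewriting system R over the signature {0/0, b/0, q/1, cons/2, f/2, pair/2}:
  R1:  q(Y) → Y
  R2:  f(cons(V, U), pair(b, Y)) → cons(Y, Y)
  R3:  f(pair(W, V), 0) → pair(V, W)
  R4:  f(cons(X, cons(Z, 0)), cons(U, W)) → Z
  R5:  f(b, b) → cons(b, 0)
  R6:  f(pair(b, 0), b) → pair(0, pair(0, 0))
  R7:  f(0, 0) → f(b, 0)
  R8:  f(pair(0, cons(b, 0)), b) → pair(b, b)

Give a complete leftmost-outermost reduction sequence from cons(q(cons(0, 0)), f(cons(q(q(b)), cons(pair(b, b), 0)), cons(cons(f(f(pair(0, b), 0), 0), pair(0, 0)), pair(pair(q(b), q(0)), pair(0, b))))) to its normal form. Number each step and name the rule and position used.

1. cons(q(cons(0, 0)), f(cons(q(q(b)), cons(pair(b, b), 0)), cons(cons(f(f(pair(0, b), 0), 0), pair(0, 0)), pair(pair(q(b), q(0)), pair(0, b)))))  →  cons(cons(0, 0), f(cons(q(q(b)), cons(pair(b, b), 0)), cons(cons(f(f(pair(0, b), 0), 0), pair(0, 0)), pair(pair(q(b), q(0)), pair(0, b)))))   [R1 at 1]
2. cons(cons(0, 0), f(cons(q(q(b)), cons(pair(b, b), 0)), cons(cons(f(f(pair(0, b), 0), 0), pair(0, 0)), pair(pair(q(b), q(0)), pair(0, b)))))  →  cons(cons(0, 0), pair(b, b))   [R4 at 2]

cons(cons(0, 0), pair(b, b))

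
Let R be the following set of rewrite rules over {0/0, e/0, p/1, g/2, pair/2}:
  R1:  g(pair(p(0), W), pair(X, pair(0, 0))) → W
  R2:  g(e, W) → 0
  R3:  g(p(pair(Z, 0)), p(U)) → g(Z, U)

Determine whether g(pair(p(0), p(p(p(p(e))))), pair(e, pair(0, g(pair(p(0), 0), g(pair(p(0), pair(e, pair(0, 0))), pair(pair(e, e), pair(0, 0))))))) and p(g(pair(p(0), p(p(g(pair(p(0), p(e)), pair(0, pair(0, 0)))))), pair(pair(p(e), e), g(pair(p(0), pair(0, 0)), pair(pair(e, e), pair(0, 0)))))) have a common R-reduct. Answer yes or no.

Reduce t₁ = g(pair(p(0), p(p(p(p(e))))), pair(e, pair(0, g(pair(p(0), 0), g(pair(p(0), pair(e, pair(0, 0))), pair(pair(e, e), pair(0, 0))))))):
1. g(pair(p(0), p(p(p(p(e))))), pair(e, pair(0, g(pair(p(0), 0), g(pair(p(0), pair(e, pair(0, 0))), pair(pair(e, e), pair(0, 0)))))))  →  g(pair(p(0), p(p(p(p(e))))), pair(e, pair(0, g(pair(p(0), 0), pair(e, pair(0, 0))))))   [R1 at 2.2.2.2]
2. g(pair(p(0), p(p(p(p(e))))), pair(e, pair(0, g(pair(p(0), 0), pair(e, pair(0, 0))))))  →  g(pair(p(0), p(p(p(p(e))))), pair(e, pair(0, 0)))   [R1 at 2.2.2]
3. g(pair(p(0), p(p(p(p(e))))), pair(e, pair(0, 0)))  →  p(p(p(p(e))))   [R1 at ε]

Reduce t₂ = p(g(pair(p(0), p(p(g(pair(p(0), p(e)), pair(0, pair(0, 0)))))), pair(pair(p(e), e), g(pair(p(0), pair(0, 0)), pair(pair(e, e), pair(0, 0)))))):
1. p(g(pair(p(0), p(p(g(pair(p(0), p(e)), pair(0, pair(0, 0)))))), pair(pair(p(e), e), g(pair(p(0), pair(0, 0)), pair(pair(e, e), pair(0, 0))))))  →  p(g(pair(p(0), p(p(p(e)))), pair(pair(p(e), e), g(pair(p(0), pair(0, 0)), pair(pair(e, e), pair(0, 0))))))   [R1 at 1.1.2.1.1]
2. p(g(pair(p(0), p(p(p(e)))), pair(pair(p(e), e), g(pair(p(0), pair(0, 0)), pair(pair(e, e), pair(0, 0))))))  →  p(g(pair(p(0), p(p(p(e)))), pair(pair(p(e), e), pair(0, 0))))   [R1 at 1.2.2]
3. p(g(pair(p(0), p(p(p(e)))), pair(pair(p(e), e), pair(0, 0))))  →  p(p(p(p(e))))   [R1 at 1]

yes — NF(t₁) = p(p(p(p(e)))), NF(t₂) = p(p(p(p(e))))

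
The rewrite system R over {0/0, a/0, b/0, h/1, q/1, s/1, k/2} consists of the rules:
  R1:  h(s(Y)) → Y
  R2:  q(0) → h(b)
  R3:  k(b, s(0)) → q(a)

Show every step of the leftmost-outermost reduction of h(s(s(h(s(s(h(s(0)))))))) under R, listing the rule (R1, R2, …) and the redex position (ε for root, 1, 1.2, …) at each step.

s(s(0))

1. h(s(s(h(s(s(h(s(0))))))))  →  s(h(s(s(h(s(0))))))   [R1 at ε]
2. s(h(s(s(h(s(0))))))  →  s(s(h(s(0))))   [R1 at 1]
3. s(s(h(s(0))))  →  s(s(0))   [R1 at 1.1]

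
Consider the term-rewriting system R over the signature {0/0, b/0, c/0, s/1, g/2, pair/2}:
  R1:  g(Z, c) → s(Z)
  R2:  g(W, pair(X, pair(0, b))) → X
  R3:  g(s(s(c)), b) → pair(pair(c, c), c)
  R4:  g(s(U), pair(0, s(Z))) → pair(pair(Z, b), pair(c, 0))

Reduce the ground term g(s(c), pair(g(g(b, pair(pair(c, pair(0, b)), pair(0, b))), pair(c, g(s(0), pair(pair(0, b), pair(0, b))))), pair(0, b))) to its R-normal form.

c

1. g(s(c), pair(g(g(b, pair(pair(c, pair(0, b)), pair(0, b))), pair(c, g(s(0), pair(pair(0, b), pair(0, b))))), pair(0, b)))  →  g(g(b, pair(pair(c, pair(0, b)), pair(0, b))), pair(c, g(s(0), pair(pair(0, b), pair(0, b)))))   [R2 at ε]
2. g(g(b, pair(pair(c, pair(0, b)), pair(0, b))), pair(c, g(s(0), pair(pair(0, b), pair(0, b)))))  →  g(pair(c, pair(0, b)), pair(c, g(s(0), pair(pair(0, b), pair(0, b)))))   [R2 at 1]
3. g(pair(c, pair(0, b)), pair(c, g(s(0), pair(pair(0, b), pair(0, b)))))  →  g(pair(c, pair(0, b)), pair(c, pair(0, b)))   [R2 at 2.2]
4. g(pair(c, pair(0, b)), pair(c, pair(0, b)))  →  c   [R2 at ε]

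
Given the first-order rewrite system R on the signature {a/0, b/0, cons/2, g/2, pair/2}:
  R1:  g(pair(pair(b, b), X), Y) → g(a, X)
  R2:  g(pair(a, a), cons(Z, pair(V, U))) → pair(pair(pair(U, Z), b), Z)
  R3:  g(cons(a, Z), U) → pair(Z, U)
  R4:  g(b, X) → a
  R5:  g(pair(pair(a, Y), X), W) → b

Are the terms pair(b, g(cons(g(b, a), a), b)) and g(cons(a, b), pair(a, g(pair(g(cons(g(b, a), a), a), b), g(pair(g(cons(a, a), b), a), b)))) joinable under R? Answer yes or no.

yes — NF(t₁) = pair(b, pair(a, b)), NF(t₂) = pair(b, pair(a, b))

Reduce t₁ = pair(b, g(cons(g(b, a), a), b)):
1. pair(b, g(cons(g(b, a), a), b))  →  pair(b, g(cons(a, a), b))   [R4 at 2.1.1]
2. pair(b, g(cons(a, a), b))  →  pair(b, pair(a, b))   [R3 at 2]

Reduce t₂ = g(cons(a, b), pair(a, g(pair(g(cons(g(b, a), a), a), b), g(pair(g(cons(a, a), b), a), b)))):
1. g(cons(a, b), pair(a, g(pair(g(cons(g(b, a), a), a), b), g(pair(g(cons(a, a), b), a), b))))  →  pair(b, pair(a, g(pair(g(cons(g(b, a), a), a), b), g(pair(g(cons(a, a), b), a), b))))   [R3 at ε]
2. pair(b, pair(a, g(pair(g(cons(g(b, a), a), a), b), g(pair(g(cons(a, a), b), a), b))))  →  pair(b, pair(a, g(pair(g(cons(a, a), a), b), g(pair(g(cons(a, a), b), a), b))))   [R4 at 2.2.1.1.1.1]
3. pair(b, pair(a, g(pair(g(cons(a, a), a), b), g(pair(g(cons(a, a), b), a), b))))  →  pair(b, pair(a, g(pair(pair(a, a), b), g(pair(g(cons(a, a), b), a), b))))   [R3 at 2.2.1.1]
4. pair(b, pair(a, g(pair(pair(a, a), b), g(pair(g(cons(a, a), b), a), b))))  →  pair(b, pair(a, b))   [R5 at 2.2]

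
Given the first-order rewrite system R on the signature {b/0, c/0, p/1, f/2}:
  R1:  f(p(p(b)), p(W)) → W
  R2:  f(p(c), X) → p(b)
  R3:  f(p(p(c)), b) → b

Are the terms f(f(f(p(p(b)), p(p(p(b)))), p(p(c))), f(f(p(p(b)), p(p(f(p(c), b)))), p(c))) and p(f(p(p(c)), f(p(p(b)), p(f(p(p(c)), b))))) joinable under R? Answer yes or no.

yes — NF(t₁) = p(b), NF(t₂) = p(b)

Reduce t₁ = f(f(f(p(p(b)), p(p(p(b)))), p(p(c))), f(f(p(p(b)), p(p(f(p(c), b)))), p(c))):
1. f(f(f(p(p(b)), p(p(p(b)))), p(p(c))), f(f(p(p(b)), p(p(f(p(c), b)))), p(c)))  →  f(f(p(p(b)), p(p(c))), f(f(p(p(b)), p(p(f(p(c), b)))), p(c)))   [R1 at 1.1]
2. f(f(p(p(b)), p(p(c))), f(f(p(p(b)), p(p(f(p(c), b)))), p(c)))  →  f(p(c), f(f(p(p(b)), p(p(f(p(c), b)))), p(c)))   [R1 at 1]
3. f(p(c), f(f(p(p(b)), p(p(f(p(c), b)))), p(c)))  →  p(b)   [R2 at ε]

Reduce t₂ = p(f(p(p(c)), f(p(p(b)), p(f(p(p(c)), b))))):
1. p(f(p(p(c)), f(p(p(b)), p(f(p(p(c)), b)))))  →  p(f(p(p(c)), f(p(p(c)), b)))   [R1 at 1.2]
2. p(f(p(p(c)), f(p(p(c)), b)))  →  p(f(p(p(c)), b))   [R3 at 1.2]
3. p(f(p(p(c)), b))  →  p(b)   [R3 at 1]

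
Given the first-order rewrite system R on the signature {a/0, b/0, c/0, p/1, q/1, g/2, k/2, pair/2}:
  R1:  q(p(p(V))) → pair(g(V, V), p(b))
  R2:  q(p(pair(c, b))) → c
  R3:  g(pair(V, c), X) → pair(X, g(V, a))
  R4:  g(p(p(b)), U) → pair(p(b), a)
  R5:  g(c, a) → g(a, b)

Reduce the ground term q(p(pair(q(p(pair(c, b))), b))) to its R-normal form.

c

1. q(p(pair(q(p(pair(c, b))), b)))  →  q(p(pair(c, b)))   [R2 at 1.1.1]
2. q(p(pair(c, b)))  →  c   [R2 at ε]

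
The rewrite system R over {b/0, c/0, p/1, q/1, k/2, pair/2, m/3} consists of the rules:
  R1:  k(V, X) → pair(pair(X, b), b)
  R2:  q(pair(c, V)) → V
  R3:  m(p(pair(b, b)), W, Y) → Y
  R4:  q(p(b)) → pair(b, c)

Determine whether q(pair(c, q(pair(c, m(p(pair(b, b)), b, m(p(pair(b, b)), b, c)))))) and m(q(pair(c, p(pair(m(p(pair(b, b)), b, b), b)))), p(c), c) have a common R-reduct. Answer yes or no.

Reduce t₁ = q(pair(c, q(pair(c, m(p(pair(b, b)), b, m(p(pair(b, b)), b, c)))))):
1. q(pair(c, q(pair(c, m(p(pair(b, b)), b, m(p(pair(b, b)), b, c))))))  →  q(pair(c, m(p(pair(b, b)), b, m(p(pair(b, b)), b, c))))   [R2 at ε]
2. q(pair(c, m(p(pair(b, b)), b, m(p(pair(b, b)), b, c))))  →  m(p(pair(b, b)), b, m(p(pair(b, b)), b, c))   [R2 at ε]
3. m(p(pair(b, b)), b, m(p(pair(b, b)), b, c))  →  m(p(pair(b, b)), b, c)   [R3 at ε]
4. m(p(pair(b, b)), b, c)  →  c   [R3 at ε]

Reduce t₂ = m(q(pair(c, p(pair(m(p(pair(b, b)), b, b), b)))), p(c), c):
1. m(q(pair(c, p(pair(m(p(pair(b, b)), b, b), b)))), p(c), c)  →  m(p(pair(m(p(pair(b, b)), b, b), b)), p(c), c)   [R2 at 1]
2. m(p(pair(m(p(pair(b, b)), b, b), b)), p(c), c)  →  m(p(pair(b, b)), p(c), c)   [R3 at 1.1.1]
3. m(p(pair(b, b)), p(c), c)  →  c   [R3 at ε]

yes — NF(t₁) = c, NF(t₂) = c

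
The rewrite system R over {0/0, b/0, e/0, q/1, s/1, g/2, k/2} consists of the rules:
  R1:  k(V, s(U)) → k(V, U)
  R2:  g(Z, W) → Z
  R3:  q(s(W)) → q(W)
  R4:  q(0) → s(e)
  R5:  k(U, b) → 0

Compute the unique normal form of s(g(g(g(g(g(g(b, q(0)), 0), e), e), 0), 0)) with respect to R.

s(b)

1. s(g(g(g(g(g(g(b, q(0)), 0), e), e), 0), 0))  →  s(g(g(g(g(g(b, q(0)), 0), e), e), 0))   [R2 at 1]
2. s(g(g(g(g(g(b, q(0)), 0), e), e), 0))  →  s(g(g(g(g(b, q(0)), 0), e), e))   [R2 at 1]
3. s(g(g(g(g(b, q(0)), 0), e), e))  →  s(g(g(g(b, q(0)), 0), e))   [R2 at 1]
4. s(g(g(g(b, q(0)), 0), e))  →  s(g(g(b, q(0)), 0))   [R2 at 1]
5. s(g(g(b, q(0)), 0))  →  s(g(b, q(0)))   [R2 at 1]
6. s(g(b, q(0)))  →  s(b)   [R2 at 1]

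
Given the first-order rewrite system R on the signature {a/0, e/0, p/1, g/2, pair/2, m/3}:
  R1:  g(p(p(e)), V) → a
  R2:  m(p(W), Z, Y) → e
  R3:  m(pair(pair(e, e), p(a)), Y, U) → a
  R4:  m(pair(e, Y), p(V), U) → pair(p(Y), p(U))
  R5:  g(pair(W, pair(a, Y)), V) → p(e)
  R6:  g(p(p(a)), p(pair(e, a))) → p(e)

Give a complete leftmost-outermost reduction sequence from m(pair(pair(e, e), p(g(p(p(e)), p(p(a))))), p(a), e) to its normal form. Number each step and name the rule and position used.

a

1. m(pair(pair(e, e), p(g(p(p(e)), p(p(a))))), p(a), e)  →  m(pair(pair(e, e), p(a)), p(a), e)   [R1 at 1.2.1]
2. m(pair(pair(e, e), p(a)), p(a), e)  →  a   [R3 at ε]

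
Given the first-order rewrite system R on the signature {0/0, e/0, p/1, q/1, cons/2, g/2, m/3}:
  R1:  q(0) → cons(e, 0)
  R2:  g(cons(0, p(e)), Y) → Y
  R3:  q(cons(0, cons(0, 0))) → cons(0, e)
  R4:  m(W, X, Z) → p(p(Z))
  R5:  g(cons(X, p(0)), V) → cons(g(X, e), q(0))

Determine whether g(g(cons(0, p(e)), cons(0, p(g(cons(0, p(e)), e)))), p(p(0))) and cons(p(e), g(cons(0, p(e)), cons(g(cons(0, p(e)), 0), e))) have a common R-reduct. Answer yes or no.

no — NF(t₁) = p(p(0)), NF(t₂) = cons(p(e), cons(0, e))

Reduce t₁ = g(g(cons(0, p(e)), cons(0, p(g(cons(0, p(e)), e)))), p(p(0))):
1. g(g(cons(0, p(e)), cons(0, p(g(cons(0, p(e)), e)))), p(p(0)))  →  g(cons(0, p(g(cons(0, p(e)), e))), p(p(0)))   [R2 at 1]
2. g(cons(0, p(g(cons(0, p(e)), e))), p(p(0)))  →  g(cons(0, p(e)), p(p(0)))   [R2 at 1.2.1]
3. g(cons(0, p(e)), p(p(0)))  →  p(p(0))   [R2 at ε]

Reduce t₂ = cons(p(e), g(cons(0, p(e)), cons(g(cons(0, p(e)), 0), e))):
1. cons(p(e), g(cons(0, p(e)), cons(g(cons(0, p(e)), 0), e)))  →  cons(p(e), cons(g(cons(0, p(e)), 0), e))   [R2 at 2]
2. cons(p(e), cons(g(cons(0, p(e)), 0), e))  →  cons(p(e), cons(0, e))   [R2 at 2.1]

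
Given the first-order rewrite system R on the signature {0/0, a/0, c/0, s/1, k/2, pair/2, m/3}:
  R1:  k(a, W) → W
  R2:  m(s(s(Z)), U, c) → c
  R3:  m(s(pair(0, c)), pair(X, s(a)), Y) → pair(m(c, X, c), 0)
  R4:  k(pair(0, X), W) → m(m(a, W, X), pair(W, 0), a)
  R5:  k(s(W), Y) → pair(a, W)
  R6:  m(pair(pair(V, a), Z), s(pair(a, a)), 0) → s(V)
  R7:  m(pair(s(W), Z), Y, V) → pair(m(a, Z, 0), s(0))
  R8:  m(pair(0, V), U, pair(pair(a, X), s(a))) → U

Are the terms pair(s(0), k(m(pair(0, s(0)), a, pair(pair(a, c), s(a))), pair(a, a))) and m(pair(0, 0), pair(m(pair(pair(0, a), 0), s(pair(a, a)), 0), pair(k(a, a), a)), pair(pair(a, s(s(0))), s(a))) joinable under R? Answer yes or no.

Reduce t₁ = pair(s(0), k(m(pair(0, s(0)), a, pair(pair(a, c), s(a))), pair(a, a))):
1. pair(s(0), k(m(pair(0, s(0)), a, pair(pair(a, c), s(a))), pair(a, a)))  →  pair(s(0), k(a, pair(a, a)))   [R8 at 2.1]
2. pair(s(0), k(a, pair(a, a)))  →  pair(s(0), pair(a, a))   [R1 at 2]

Reduce t₂ = m(pair(0, 0), pair(m(pair(pair(0, a), 0), s(pair(a, a)), 0), pair(k(a, a), a)), pair(pair(a, s(s(0))), s(a))):
1. m(pair(0, 0), pair(m(pair(pair(0, a), 0), s(pair(a, a)), 0), pair(k(a, a), a)), pair(pair(a, s(s(0))), s(a)))  →  pair(m(pair(pair(0, a), 0), s(pair(a, a)), 0), pair(k(a, a), a))   [R8 at ε]
2. pair(m(pair(pair(0, a), 0), s(pair(a, a)), 0), pair(k(a, a), a))  →  pair(s(0), pair(k(a, a), a))   [R6 at 1]
3. pair(s(0), pair(k(a, a), a))  →  pair(s(0), pair(a, a))   [R1 at 2.1]

yes — NF(t₁) = pair(s(0), pair(a, a)), NF(t₂) = pair(s(0), pair(a, a))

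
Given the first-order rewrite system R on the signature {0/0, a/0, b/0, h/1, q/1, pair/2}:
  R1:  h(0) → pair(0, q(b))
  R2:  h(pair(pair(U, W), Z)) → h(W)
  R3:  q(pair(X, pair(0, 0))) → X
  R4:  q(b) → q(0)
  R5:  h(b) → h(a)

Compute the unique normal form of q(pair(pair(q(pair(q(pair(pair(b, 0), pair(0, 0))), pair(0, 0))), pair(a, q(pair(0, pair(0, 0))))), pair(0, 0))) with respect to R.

pair(pair(b, 0), pair(a, 0))

1. q(pair(pair(q(pair(q(pair(pair(b, 0), pair(0, 0))), pair(0, 0))), pair(a, q(pair(0, pair(0, 0))))), pair(0, 0)))  →  pair(q(pair(q(pair(pair(b, 0), pair(0, 0))), pair(0, 0))), pair(a, q(pair(0, pair(0, 0)))))   [R3 at ε]
2. pair(q(pair(q(pair(pair(b, 0), pair(0, 0))), pair(0, 0))), pair(a, q(pair(0, pair(0, 0)))))  →  pair(q(pair(pair(b, 0), pair(0, 0))), pair(a, q(pair(0, pair(0, 0)))))   [R3 at 1]
3. pair(q(pair(pair(b, 0), pair(0, 0))), pair(a, q(pair(0, pair(0, 0)))))  →  pair(pair(b, 0), pair(a, q(pair(0, pair(0, 0)))))   [R3 at 1]
4. pair(pair(b, 0), pair(a, q(pair(0, pair(0, 0)))))  →  pair(pair(b, 0), pair(a, 0))   [R3 at 2.2]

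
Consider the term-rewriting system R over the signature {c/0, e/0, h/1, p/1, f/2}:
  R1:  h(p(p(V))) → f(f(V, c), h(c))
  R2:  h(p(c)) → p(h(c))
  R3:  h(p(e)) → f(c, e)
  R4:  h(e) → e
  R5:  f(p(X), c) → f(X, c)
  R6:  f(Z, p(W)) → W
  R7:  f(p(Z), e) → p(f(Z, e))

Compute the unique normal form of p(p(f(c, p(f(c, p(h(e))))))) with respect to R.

p(p(e))

1. p(p(f(c, p(f(c, p(h(e)))))))  →  p(p(f(c, p(h(e)))))   [R6 at 1.1]
2. p(p(f(c, p(h(e)))))  →  p(p(h(e)))   [R6 at 1.1]
3. p(p(h(e)))  →  p(p(e))   [R4 at 1.1]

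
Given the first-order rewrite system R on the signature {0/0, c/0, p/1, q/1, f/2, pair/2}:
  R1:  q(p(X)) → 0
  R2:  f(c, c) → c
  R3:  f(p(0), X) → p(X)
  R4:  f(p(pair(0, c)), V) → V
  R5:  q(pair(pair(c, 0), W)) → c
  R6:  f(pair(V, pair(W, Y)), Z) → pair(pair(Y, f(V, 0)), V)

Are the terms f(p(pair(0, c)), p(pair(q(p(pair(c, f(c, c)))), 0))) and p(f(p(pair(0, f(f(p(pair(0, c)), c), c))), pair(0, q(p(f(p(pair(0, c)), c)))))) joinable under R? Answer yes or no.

yes — NF(t₁) = p(pair(0, 0)), NF(t₂) = p(pair(0, 0))

Reduce t₁ = f(p(pair(0, c)), p(pair(q(p(pair(c, f(c, c)))), 0))):
1. f(p(pair(0, c)), p(pair(q(p(pair(c, f(c, c)))), 0)))  →  p(pair(q(p(pair(c, f(c, c)))), 0))   [R4 at ε]
2. p(pair(q(p(pair(c, f(c, c)))), 0))  →  p(pair(0, 0))   [R1 at 1.1]

Reduce t₂ = p(f(p(pair(0, f(f(p(pair(0, c)), c), c))), pair(0, q(p(f(p(pair(0, c)), c)))))):
1. p(f(p(pair(0, f(f(p(pair(0, c)), c), c))), pair(0, q(p(f(p(pair(0, c)), c))))))  →  p(f(p(pair(0, f(c, c))), pair(0, q(p(f(p(pair(0, c)), c))))))   [R4 at 1.1.1.2.1]
2. p(f(p(pair(0, f(c, c))), pair(0, q(p(f(p(pair(0, c)), c))))))  →  p(f(p(pair(0, c)), pair(0, q(p(f(p(pair(0, c)), c))))))   [R2 at 1.1.1.2]
3. p(f(p(pair(0, c)), pair(0, q(p(f(p(pair(0, c)), c))))))  →  p(pair(0, q(p(f(p(pair(0, c)), c)))))   [R4 at 1]
4. p(pair(0, q(p(f(p(pair(0, c)), c)))))  →  p(pair(0, 0))   [R1 at 1.2]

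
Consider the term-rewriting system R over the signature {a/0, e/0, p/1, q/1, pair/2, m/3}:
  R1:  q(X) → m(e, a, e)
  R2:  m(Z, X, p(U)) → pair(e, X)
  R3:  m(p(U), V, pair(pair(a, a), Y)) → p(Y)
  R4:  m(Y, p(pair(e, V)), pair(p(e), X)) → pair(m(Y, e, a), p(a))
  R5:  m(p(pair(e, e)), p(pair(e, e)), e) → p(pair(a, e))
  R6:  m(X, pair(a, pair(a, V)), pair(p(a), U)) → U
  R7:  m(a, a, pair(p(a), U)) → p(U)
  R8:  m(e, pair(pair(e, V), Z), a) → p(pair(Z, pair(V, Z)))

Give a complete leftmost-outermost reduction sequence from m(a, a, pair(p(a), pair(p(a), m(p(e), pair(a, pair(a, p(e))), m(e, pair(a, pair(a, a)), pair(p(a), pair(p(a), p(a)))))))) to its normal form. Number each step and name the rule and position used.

p(pair(p(a), p(a)))

1. m(a, a, pair(p(a), pair(p(a), m(p(e), pair(a, pair(a, p(e))), m(e, pair(a, pair(a, a)), pair(p(a), pair(p(a), p(a))))))))  →  p(pair(p(a), m(p(e), pair(a, pair(a, p(e))), m(e, pair(a, pair(a, a)), pair(p(a), pair(p(a), p(a)))))))   [R7 at ε]
2. p(pair(p(a), m(p(e), pair(a, pair(a, p(e))), m(e, pair(a, pair(a, a)), pair(p(a), pair(p(a), p(a)))))))  →  p(pair(p(a), m(p(e), pair(a, pair(a, p(e))), pair(p(a), p(a)))))   [R6 at 1.2.3]
3. p(pair(p(a), m(p(e), pair(a, pair(a, p(e))), pair(p(a), p(a)))))  →  p(pair(p(a), p(a)))   [R6 at 1.2]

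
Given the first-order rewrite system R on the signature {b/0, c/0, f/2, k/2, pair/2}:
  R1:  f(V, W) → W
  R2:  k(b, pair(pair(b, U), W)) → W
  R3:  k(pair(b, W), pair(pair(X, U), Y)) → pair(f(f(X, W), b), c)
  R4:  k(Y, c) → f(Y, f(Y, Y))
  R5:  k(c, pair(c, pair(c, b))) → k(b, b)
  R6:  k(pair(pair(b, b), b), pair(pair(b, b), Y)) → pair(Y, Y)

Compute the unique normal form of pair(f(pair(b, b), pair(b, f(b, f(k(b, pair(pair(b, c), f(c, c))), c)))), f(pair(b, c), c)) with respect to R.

pair(pair(b, c), c)

1. pair(f(pair(b, b), pair(b, f(b, f(k(b, pair(pair(b, c), f(c, c))), c)))), f(pair(b, c), c))  →  pair(pair(b, f(b, f(k(b, pair(pair(b, c), f(c, c))), c))), f(pair(b, c), c))   [R1 at 1]
2. pair(pair(b, f(b, f(k(b, pair(pair(b, c), f(c, c))), c))), f(pair(b, c), c))  →  pair(pair(b, f(k(b, pair(pair(b, c), f(c, c))), c)), f(pair(b, c), c))   [R1 at 1.2]
3. pair(pair(b, f(k(b, pair(pair(b, c), f(c, c))), c)), f(pair(b, c), c))  →  pair(pair(b, c), f(pair(b, c), c))   [R1 at 1.2]
4. pair(pair(b, c), f(pair(b, c), c))  →  pair(pair(b, c), c)   [R1 at 2]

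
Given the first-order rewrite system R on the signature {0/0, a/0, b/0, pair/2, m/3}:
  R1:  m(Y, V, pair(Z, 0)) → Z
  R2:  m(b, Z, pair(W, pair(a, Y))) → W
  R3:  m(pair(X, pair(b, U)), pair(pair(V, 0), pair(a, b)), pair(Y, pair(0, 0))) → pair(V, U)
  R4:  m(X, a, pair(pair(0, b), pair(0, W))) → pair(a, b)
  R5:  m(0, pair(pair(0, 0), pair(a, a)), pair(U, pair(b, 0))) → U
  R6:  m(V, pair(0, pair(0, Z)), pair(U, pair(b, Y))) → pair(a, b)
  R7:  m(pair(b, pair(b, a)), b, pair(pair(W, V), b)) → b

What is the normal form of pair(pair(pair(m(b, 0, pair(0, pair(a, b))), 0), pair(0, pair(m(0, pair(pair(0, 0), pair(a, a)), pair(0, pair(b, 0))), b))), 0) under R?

1. pair(pair(pair(m(b, 0, pair(0, pair(a, b))), 0), pair(0, pair(m(0, pair(pair(0, 0), pair(a, a)), pair(0, pair(b, 0))), b))), 0)  →  pair(pair(pair(0, 0), pair(0, pair(m(0, pair(pair(0, 0), pair(a, a)), pair(0, pair(b, 0))), b))), 0)   [R2 at 1.1.1]
2. pair(pair(pair(0, 0), pair(0, pair(m(0, pair(pair(0, 0), pair(a, a)), pair(0, pair(b, 0))), b))), 0)  →  pair(pair(pair(0, 0), pair(0, pair(0, b))), 0)   [R5 at 1.2.2.1]

pair(pair(pair(0, 0), pair(0, pair(0, b))), 0)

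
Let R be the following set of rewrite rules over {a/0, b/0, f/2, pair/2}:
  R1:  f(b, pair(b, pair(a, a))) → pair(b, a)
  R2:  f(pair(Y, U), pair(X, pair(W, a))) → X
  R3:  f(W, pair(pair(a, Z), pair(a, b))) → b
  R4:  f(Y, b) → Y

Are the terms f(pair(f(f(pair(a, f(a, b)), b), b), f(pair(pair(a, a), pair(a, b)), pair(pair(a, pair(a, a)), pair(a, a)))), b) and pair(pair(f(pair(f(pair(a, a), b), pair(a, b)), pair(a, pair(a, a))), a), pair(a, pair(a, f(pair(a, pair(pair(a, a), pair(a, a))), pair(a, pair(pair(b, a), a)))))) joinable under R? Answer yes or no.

Reduce t₁ = f(pair(f(f(pair(a, f(a, b)), b), b), f(pair(pair(a, a), pair(a, b)), pair(pair(a, pair(a, a)), pair(a, a)))), b):
1. f(pair(f(f(pair(a, f(a, b)), b), b), f(pair(pair(a, a), pair(a, b)), pair(pair(a, pair(a, a)), pair(a, a)))), b)  →  pair(f(f(pair(a, f(a, b)), b), b), f(pair(pair(a, a), pair(a, b)), pair(pair(a, pair(a, a)), pair(a, a))))   [R4 at ε]
2. pair(f(f(pair(a, f(a, b)), b), b), f(pair(pair(a, a), pair(a, b)), pair(pair(a, pair(a, a)), pair(a, a))))  →  pair(f(pair(a, f(a, b)), b), f(pair(pair(a, a), pair(a, b)), pair(pair(a, pair(a, a)), pair(a, a))))   [R4 at 1]
3. pair(f(pair(a, f(a, b)), b), f(pair(pair(a, a), pair(a, b)), pair(pair(a, pair(a, a)), pair(a, a))))  →  pair(pair(a, f(a, b)), f(pair(pair(a, a), pair(a, b)), pair(pair(a, pair(a, a)), pair(a, a))))   [R4 at 1]
4. pair(pair(a, f(a, b)), f(pair(pair(a, a), pair(a, b)), pair(pair(a, pair(a, a)), pair(a, a))))  →  pair(pair(a, a), f(pair(pair(a, a), pair(a, b)), pair(pair(a, pair(a, a)), pair(a, a))))   [R4 at 1.2]
5. pair(pair(a, a), f(pair(pair(a, a), pair(a, b)), pair(pair(a, pair(a, a)), pair(a, a))))  →  pair(pair(a, a), pair(a, pair(a, a)))   [R2 at 2]

Reduce t₂ = pair(pair(f(pair(f(pair(a, a), b), pair(a, b)), pair(a, pair(a, a))), a), pair(a, pair(a, f(pair(a, pair(pair(a, a), pair(a, a))), pair(a, pair(pair(b, a), a)))))):
1. pair(pair(f(pair(f(pair(a, a), b), pair(a, b)), pair(a, pair(a, a))), a), pair(a, pair(a, f(pair(a, pair(pair(a, a), pair(a, a))), pair(a, pair(pair(b, a), a))))))  →  pair(pair(a, a), pair(a, pair(a, f(pair(a, pair(pair(a, a), pair(a, a))), pair(a, pair(pair(b, a), a))))))   [R2 at 1.1]
2. pair(pair(a, a), pair(a, pair(a, f(pair(a, pair(pair(a, a), pair(a, a))), pair(a, pair(pair(b, a), a))))))  →  pair(pair(a, a), pair(a, pair(a, a)))   [R2 at 2.2.2]

yes — NF(t₁) = pair(pair(a, a), pair(a, pair(a, a))), NF(t₂) = pair(pair(a, a), pair(a, pair(a, a)))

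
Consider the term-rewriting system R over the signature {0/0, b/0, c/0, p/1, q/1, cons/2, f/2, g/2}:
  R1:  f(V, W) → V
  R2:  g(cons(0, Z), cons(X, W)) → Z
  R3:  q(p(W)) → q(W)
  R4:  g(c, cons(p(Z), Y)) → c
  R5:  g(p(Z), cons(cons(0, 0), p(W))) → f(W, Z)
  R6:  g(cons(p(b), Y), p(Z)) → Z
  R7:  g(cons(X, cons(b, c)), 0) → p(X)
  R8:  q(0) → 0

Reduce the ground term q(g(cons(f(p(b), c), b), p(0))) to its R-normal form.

0

1. q(g(cons(f(p(b), c), b), p(0)))  →  q(g(cons(p(b), b), p(0)))   [R1 at 1.1.1]
2. q(g(cons(p(b), b), p(0)))  →  q(0)   [R6 at 1]
3. q(0)  →  0   [R8 at ε]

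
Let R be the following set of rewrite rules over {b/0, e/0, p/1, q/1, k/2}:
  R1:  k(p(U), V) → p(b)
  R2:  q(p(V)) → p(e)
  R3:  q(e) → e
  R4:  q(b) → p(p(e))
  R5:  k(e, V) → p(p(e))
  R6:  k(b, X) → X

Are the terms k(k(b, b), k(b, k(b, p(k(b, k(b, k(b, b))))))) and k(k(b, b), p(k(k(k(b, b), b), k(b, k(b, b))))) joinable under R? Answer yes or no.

yes — NF(t₁) = p(b), NF(t₂) = p(b)

Reduce t₁ = k(k(b, b), k(b, k(b, p(k(b, k(b, k(b, b))))))):
1. k(k(b, b), k(b, k(b, p(k(b, k(b, k(b, b)))))))  →  k(b, k(b, k(b, p(k(b, k(b, k(b, b)))))))   [R6 at 1]
2. k(b, k(b, k(b, p(k(b, k(b, k(b, b)))))))  →  k(b, k(b, p(k(b, k(b, k(b, b))))))   [R6 at ε]
3. k(b, k(b, p(k(b, k(b, k(b, b))))))  →  k(b, p(k(b, k(b, k(b, b)))))   [R6 at ε]
4. k(b, p(k(b, k(b, k(b, b)))))  →  p(k(b, k(b, k(b, b))))   [R6 at ε]
5. p(k(b, k(b, k(b, b))))  →  p(k(b, k(b, b)))   [R6 at 1]
6. p(k(b, k(b, b)))  →  p(k(b, b))   [R6 at 1]
7. p(k(b, b))  →  p(b)   [R6 at 1]

Reduce t₂ = k(k(b, b), p(k(k(k(b, b), b), k(b, k(b, b))))):
1. k(k(b, b), p(k(k(k(b, b), b), k(b, k(b, b)))))  →  k(b, p(k(k(k(b, b), b), k(b, k(b, b)))))   [R6 at 1]
2. k(b, p(k(k(k(b, b), b), k(b, k(b, b)))))  →  p(k(k(k(b, b), b), k(b, k(b, b))))   [R6 at ε]
3. p(k(k(k(b, b), b), k(b, k(b, b))))  →  p(k(k(b, b), k(b, k(b, b))))   [R6 at 1.1.1]
4. p(k(k(b, b), k(b, k(b, b))))  →  p(k(b, k(b, k(b, b))))   [R6 at 1.1]
5. p(k(b, k(b, k(b, b))))  →  p(k(b, k(b, b)))   [R6 at 1]
6. p(k(b, k(b, b)))  →  p(k(b, b))   [R6 at 1]
7. p(k(b, b))  →  p(b)   [R6 at 1]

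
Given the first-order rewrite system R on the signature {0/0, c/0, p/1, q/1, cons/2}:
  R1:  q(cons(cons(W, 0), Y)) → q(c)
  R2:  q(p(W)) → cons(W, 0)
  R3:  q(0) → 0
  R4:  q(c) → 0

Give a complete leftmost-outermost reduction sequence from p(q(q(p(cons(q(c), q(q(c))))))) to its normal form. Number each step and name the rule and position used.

p(0)

1. p(q(q(p(cons(q(c), q(q(c)))))))  →  p(q(cons(cons(q(c), q(q(c))), 0)))   [R2 at 1.1]
2. p(q(cons(cons(q(c), q(q(c))), 0)))  →  p(q(cons(cons(0, q(q(c))), 0)))   [R4 at 1.1.1.1]
3. p(q(cons(cons(0, q(q(c))), 0)))  →  p(q(cons(cons(0, q(0)), 0)))   [R4 at 1.1.1.2.1]
4. p(q(cons(cons(0, q(0)), 0)))  →  p(q(cons(cons(0, 0), 0)))   [R3 at 1.1.1.2]
5. p(q(cons(cons(0, 0), 0)))  →  p(q(c))   [R1 at 1]
6. p(q(c))  →  p(0)   [R4 at 1]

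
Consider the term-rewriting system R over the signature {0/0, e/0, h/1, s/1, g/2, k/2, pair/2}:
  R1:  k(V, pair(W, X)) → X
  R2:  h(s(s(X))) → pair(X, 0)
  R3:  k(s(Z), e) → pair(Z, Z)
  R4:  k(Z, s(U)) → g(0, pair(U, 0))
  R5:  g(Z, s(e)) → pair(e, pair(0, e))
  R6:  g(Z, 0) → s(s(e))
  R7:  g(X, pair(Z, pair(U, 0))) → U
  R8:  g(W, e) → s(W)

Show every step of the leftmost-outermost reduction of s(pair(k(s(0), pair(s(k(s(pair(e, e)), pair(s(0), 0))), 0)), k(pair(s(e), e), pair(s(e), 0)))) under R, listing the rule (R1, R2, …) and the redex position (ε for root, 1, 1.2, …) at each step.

1. s(pair(k(s(0), pair(s(k(s(pair(e, e)), pair(s(0), 0))), 0)), k(pair(s(e), e), pair(s(e), 0))))  →  s(pair(0, k(pair(s(e), e), pair(s(e), 0))))   [R1 at 1.1]
2. s(pair(0, k(pair(s(e), e), pair(s(e), 0))))  →  s(pair(0, 0))   [R1 at 1.2]

s(pair(0, 0))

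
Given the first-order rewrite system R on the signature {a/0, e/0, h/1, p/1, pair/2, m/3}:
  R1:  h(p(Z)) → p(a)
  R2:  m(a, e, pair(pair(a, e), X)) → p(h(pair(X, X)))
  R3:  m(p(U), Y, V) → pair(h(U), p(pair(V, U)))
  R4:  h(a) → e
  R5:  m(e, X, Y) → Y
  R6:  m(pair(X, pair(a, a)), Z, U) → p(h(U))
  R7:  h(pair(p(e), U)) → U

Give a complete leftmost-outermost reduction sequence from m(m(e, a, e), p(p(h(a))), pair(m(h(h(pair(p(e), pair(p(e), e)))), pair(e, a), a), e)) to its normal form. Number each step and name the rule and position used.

pair(a, e)

1. m(m(e, a, e), p(p(h(a))), pair(m(h(h(pair(p(e), pair(p(e), e)))), pair(e, a), a), e))  →  m(e, p(p(h(a))), pair(m(h(h(pair(p(e), pair(p(e), e)))), pair(e, a), a), e))   [R5 at 1]
2. m(e, p(p(h(a))), pair(m(h(h(pair(p(e), pair(p(e), e)))), pair(e, a), a), e))  →  pair(m(h(h(pair(p(e), pair(p(e), e)))), pair(e, a), a), e)   [R5 at ε]
3. pair(m(h(h(pair(p(e), pair(p(e), e)))), pair(e, a), a), e)  →  pair(m(h(pair(p(e), e)), pair(e, a), a), e)   [R7 at 1.1.1]
4. pair(m(h(pair(p(e), e)), pair(e, a), a), e)  →  pair(m(e, pair(e, a), a), e)   [R7 at 1.1]
5. pair(m(e, pair(e, a), a), e)  →  pair(a, e)   [R5 at 1]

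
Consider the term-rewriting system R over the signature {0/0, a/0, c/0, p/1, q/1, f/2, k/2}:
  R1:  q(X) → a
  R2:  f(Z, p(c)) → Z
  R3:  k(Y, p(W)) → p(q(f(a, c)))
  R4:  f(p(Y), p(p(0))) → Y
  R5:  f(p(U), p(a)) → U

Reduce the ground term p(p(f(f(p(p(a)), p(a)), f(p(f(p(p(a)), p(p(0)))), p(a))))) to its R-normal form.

p(p(a))

1. p(p(f(f(p(p(a)), p(a)), f(p(f(p(p(a)), p(p(0)))), p(a)))))  →  p(p(f(p(a), f(p(f(p(p(a)), p(p(0)))), p(a)))))   [R5 at 1.1.1]
2. p(p(f(p(a), f(p(f(p(p(a)), p(p(0)))), p(a)))))  →  p(p(f(p(a), f(p(p(a)), p(p(0))))))   [R5 at 1.1.2]
3. p(p(f(p(a), f(p(p(a)), p(p(0))))))  →  p(p(f(p(a), p(a))))   [R4 at 1.1.2]
4. p(p(f(p(a), p(a))))  →  p(p(a))   [R5 at 1.1]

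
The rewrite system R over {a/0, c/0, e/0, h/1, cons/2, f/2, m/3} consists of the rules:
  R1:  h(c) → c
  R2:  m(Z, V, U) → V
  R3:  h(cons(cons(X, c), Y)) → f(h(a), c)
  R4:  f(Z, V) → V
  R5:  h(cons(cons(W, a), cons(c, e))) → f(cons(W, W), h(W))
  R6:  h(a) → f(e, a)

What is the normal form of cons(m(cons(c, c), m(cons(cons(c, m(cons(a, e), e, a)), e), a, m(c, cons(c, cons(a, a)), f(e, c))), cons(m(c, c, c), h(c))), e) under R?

1. cons(m(cons(c, c), m(cons(cons(c, m(cons(a, e), e, a)), e), a, m(c, cons(c, cons(a, a)), f(e, c))), cons(m(c, c, c), h(c))), e)  →  cons(m(cons(cons(c, m(cons(a, e), e, a)), e), a, m(c, cons(c, cons(a, a)), f(e, c))), e)   [R2 at 1]
2. cons(m(cons(cons(c, m(cons(a, e), e, a)), e), a, m(c, cons(c, cons(a, a)), f(e, c))), e)  →  cons(a, e)   [R2 at 1]

cons(a, e)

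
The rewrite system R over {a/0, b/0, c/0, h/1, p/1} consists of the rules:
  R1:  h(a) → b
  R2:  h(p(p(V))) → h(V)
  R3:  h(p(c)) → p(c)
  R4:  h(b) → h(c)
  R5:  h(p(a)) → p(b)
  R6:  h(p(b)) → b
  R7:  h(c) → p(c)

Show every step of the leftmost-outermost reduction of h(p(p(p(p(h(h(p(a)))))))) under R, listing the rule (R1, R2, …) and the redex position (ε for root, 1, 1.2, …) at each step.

p(c)

1. h(p(p(p(p(h(h(p(a))))))))  →  h(p(p(h(h(p(a))))))   [R2 at ε]
2. h(p(p(h(h(p(a))))))  →  h(h(h(p(a))))   [R2 at ε]
3. h(h(h(p(a))))  →  h(h(p(b)))   [R5 at 1.1]
4. h(h(p(b)))  →  h(b)   [R6 at 1]
5. h(b)  →  h(c)   [R4 at ε]
6. h(c)  →  p(c)   [R7 at ε]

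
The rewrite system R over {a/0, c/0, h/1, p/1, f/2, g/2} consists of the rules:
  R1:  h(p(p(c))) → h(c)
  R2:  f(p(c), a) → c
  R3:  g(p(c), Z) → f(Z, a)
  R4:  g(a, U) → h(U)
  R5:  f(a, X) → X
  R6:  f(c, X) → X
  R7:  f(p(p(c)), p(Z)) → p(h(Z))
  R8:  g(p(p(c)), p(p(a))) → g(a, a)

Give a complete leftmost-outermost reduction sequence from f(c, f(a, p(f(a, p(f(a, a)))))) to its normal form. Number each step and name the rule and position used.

p(p(a))

1. f(c, f(a, p(f(a, p(f(a, a))))))  →  f(a, p(f(a, p(f(a, a)))))   [R6 at ε]
2. f(a, p(f(a, p(f(a, a)))))  →  p(f(a, p(f(a, a))))   [R5 at ε]
3. p(f(a, p(f(a, a))))  →  p(p(f(a, a)))   [R5 at 1]
4. p(p(f(a, a)))  →  p(p(a))   [R5 at 1.1]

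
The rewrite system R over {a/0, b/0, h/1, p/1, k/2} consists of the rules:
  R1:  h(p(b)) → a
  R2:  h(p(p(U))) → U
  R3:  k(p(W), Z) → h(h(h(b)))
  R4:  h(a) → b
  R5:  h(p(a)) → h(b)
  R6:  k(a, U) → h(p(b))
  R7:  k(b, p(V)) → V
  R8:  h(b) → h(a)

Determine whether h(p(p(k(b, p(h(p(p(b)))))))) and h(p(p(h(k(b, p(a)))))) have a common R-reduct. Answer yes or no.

yes — NF(t₁) = b, NF(t₂) = b

Reduce t₁ = h(p(p(k(b, p(h(p(p(b)))))))):
1. h(p(p(k(b, p(h(p(p(b))))))))  →  k(b, p(h(p(p(b)))))   [R2 at ε]
2. k(b, p(h(p(p(b)))))  →  h(p(p(b)))   [R7 at ε]
3. h(p(p(b)))  →  b   [R2 at ε]

Reduce t₂ = h(p(p(h(k(b, p(a)))))):
1. h(p(p(h(k(b, p(a))))))  →  h(k(b, p(a)))   [R2 at ε]
2. h(k(b, p(a)))  →  h(a)   [R7 at 1]
3. h(a)  →  b   [R4 at ε]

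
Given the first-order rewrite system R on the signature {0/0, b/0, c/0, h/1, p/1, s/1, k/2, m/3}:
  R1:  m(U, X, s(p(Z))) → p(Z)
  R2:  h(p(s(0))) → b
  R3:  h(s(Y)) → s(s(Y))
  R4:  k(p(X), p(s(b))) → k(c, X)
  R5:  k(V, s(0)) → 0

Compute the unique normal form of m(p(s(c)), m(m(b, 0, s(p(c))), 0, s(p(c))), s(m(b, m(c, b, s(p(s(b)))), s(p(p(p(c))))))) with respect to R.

1. m(p(s(c)), m(m(b, 0, s(p(c))), 0, s(p(c))), s(m(b, m(c, b, s(p(s(b)))), s(p(p(p(c)))))))  →  m(p(s(c)), p(c), s(m(b, m(c, b, s(p(s(b)))), s(p(p(p(c)))))))   [R1 at 2]
2. m(p(s(c)), p(c), s(m(b, m(c, b, s(p(s(b)))), s(p(p(p(c)))))))  →  m(p(s(c)), p(c), s(p(p(p(c)))))   [R1 at 3.1]
3. m(p(s(c)), p(c), s(p(p(p(c)))))  →  p(p(p(c)))   [R1 at ε]

p(p(p(c)))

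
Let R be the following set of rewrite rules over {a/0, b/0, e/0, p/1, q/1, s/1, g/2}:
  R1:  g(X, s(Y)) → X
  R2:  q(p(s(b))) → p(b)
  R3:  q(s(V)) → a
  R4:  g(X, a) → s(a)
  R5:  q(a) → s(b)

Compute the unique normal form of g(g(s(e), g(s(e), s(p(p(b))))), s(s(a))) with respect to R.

1. g(g(s(e), g(s(e), s(p(p(b))))), s(s(a)))  →  g(s(e), g(s(e), s(p(p(b)))))   [R1 at ε]
2. g(s(e), g(s(e), s(p(p(b)))))  →  g(s(e), s(e))   [R1 at 2]
3. g(s(e), s(e))  →  s(e)   [R1 at ε]

s(e)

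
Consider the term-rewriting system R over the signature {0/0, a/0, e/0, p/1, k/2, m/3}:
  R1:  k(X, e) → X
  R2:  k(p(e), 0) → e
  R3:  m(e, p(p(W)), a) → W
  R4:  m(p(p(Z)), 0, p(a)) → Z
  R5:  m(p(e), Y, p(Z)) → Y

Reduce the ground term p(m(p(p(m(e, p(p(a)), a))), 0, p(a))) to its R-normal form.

p(a)

1. p(m(p(p(m(e, p(p(a)), a))), 0, p(a)))  →  p(m(e, p(p(a)), a))   [R4 at 1]
2. p(m(e, p(p(a)), a))  →  p(a)   [R3 at 1]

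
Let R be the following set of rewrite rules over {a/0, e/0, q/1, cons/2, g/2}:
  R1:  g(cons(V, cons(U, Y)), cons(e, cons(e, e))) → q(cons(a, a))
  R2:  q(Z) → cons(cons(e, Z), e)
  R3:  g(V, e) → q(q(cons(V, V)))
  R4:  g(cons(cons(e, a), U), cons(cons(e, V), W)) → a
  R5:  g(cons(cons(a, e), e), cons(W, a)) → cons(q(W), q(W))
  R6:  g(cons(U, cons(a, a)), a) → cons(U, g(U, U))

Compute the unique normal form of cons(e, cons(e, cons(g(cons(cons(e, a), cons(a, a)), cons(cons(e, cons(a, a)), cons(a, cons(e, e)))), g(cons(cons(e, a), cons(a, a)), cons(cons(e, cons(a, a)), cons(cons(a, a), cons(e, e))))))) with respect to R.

1. cons(e, cons(e, cons(g(cons(cons(e, a), cons(a, a)), cons(cons(e, cons(a, a)), cons(a, cons(e, e)))), g(cons(cons(e, a), cons(a, a)), cons(cons(e, cons(a, a)), cons(cons(a, a), cons(e, e)))))))  →  cons(e, cons(e, cons(a, g(cons(cons(e, a), cons(a, a)), cons(cons(e, cons(a, a)), cons(cons(a, a), cons(e, e)))))))   [R4 at 2.2.1]
2. cons(e, cons(e, cons(a, g(cons(cons(e, a), cons(a, a)), cons(cons(e, cons(a, a)), cons(cons(a, a), cons(e, e)))))))  →  cons(e, cons(e, cons(a, a)))   [R4 at 2.2.2]

cons(e, cons(e, cons(a, a)))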